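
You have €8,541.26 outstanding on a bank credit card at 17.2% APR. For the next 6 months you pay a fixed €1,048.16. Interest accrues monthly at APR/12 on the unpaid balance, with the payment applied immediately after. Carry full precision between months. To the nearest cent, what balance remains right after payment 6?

Monthly rate r = 17.2%/12 = 1.43333% = 0.0143333.
Each month: B ← B·(1+r) − €1,048.16.
Month 1: interest €122.42; balance after payment €7,615.52.
Month 2: interest €109.16; balance after payment €6,676.52.
Month 3: interest €95.70; balance after payment €5,724.06.
Month 4: interest €82.04; balance after payment €4,757.94.
Month 5: interest €68.20; balance after payment €3,777.98.
Month 6: interest €54.15; balance after payment €2,783.97.

€2,783.97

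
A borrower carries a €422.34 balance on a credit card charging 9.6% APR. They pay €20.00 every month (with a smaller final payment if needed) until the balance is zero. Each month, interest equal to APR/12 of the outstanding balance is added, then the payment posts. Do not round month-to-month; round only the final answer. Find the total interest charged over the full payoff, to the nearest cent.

€42.14

Monthly rate r = 9.6%/12 = 0.8% = 0.008.
Payoff takes n = ⌈−ln(1 − rB₀/P)/ln(1+r)⌉ = ⌈23.223⌉ = 24 payments; the last is €4.48.
Total paid = 23·€20.00 + €4.48 = €464.48.
Total interest = total paid − principal = €464.48 − €422.34 = €42.14.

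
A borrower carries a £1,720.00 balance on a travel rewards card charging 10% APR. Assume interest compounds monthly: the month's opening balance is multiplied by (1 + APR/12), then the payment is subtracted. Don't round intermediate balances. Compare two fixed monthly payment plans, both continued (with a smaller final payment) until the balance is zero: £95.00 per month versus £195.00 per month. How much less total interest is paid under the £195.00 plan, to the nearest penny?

£78.27

Monthly rate r = 10%/12 = 0.833333% = 0.00833333.
At £95.00/mo: n = ⌈−ln(1 − rB₀/P)/ln(1+r)⌉ = 20 payments (last £67.33); total interest = total paid − £1,720.00 = £152.33.
At £195.00/mo: 10 payments (last £39.06); total interest £74.06.
Interest saved = £152.33 − £74.06 = £78.27.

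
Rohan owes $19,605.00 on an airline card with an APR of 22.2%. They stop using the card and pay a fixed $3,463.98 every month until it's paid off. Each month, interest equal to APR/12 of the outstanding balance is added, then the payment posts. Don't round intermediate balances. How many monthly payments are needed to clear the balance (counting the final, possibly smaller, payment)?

7 payments

Monthly rate r = 22.2%/12 = 1.85% = 0.0185.
Recurrence: B ← B·(1+r) − $3,463.98.
Month 1: interest $362.69; balance after payment $16,503.71.
Month 2: interest $305.32; balance after payment $13,345.05.
Closed form: n = −ln(1 − rB₀/P)/ln(1+r) = −ln(0.8953)/ln(1.0185) ≈ 6.034, so the balance reaches zero during payment 7.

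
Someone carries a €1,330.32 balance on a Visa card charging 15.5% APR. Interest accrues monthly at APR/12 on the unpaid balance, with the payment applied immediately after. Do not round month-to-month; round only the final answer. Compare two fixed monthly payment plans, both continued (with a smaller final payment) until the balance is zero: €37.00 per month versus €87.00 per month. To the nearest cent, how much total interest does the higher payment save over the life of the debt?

€308.50

Monthly rate r = 15.5%/12 = 1.29167% = 0.0129167.
At €37.00/mo: n = ⌈−ln(1 − rB₀/P)/ln(1+r)⌉ = 49 payments (last €24.16); total interest = total paid − €1,330.32 = €469.84.
At €87.00/mo: 18 payments (last €12.66); total interest €161.34.
Interest saved = €469.84 − €161.34 = €308.50.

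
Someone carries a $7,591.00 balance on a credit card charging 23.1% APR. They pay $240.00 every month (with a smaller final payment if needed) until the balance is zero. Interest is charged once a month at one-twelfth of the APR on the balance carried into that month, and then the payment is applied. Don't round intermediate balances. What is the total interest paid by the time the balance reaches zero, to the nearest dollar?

$4,225

Monthly rate r = 23.1%/12 = 1.925% = 0.01925.
Payoff takes n = ⌈−ln(1 − rB₀/P)/ln(1+r)⌉ = ⌈49.231⌉ = 50 payments; the last is $55.88.
Total paid = 49·$240.00 + $55.88 = $11,815.88.
Total interest = total paid − principal = $11,815.88 − $7,591.00 = $4,224.88.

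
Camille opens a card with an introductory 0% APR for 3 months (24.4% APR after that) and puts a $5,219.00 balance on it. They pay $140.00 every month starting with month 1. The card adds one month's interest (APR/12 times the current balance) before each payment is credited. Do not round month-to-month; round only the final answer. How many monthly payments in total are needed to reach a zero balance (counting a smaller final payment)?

Promo months 1–3 at r₀ = 0%/12 = 0; months 4+ at r₁ = 24.4%/12 = 0.0203333.
After month 3 (no interest yet): B = $5,219.00 − 3·$140.00 = $4,799.00.
Then at r₁ with $140.00/mo: n₂ = −ln(1 − r₁·B/P)/ln(1+r₁) ≈ 59.32 → 60 more payments.

63 payments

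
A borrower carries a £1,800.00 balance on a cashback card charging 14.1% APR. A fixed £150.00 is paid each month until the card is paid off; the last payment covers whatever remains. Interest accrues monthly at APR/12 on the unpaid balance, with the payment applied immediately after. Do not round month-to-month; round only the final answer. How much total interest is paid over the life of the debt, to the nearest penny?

Monthly rate r = 14.1%/12 = 1.175% = 0.01175.
Payoff takes n = ⌈−ln(1 − rB₀/P)/ln(1+r)⌉ = ⌈13.011⌉ = 14 payments; the last is £1.64.
Total paid = 13·£150.00 + £1.64 = £1,951.64.
Total interest = total paid − principal = £1,951.64 − £1,800.00 = £151.64.

£151.64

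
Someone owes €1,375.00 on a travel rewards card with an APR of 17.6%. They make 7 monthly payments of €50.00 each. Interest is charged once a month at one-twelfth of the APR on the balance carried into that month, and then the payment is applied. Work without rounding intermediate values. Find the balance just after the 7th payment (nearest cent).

Monthly rate r = 17.6%/12 = 1.46667% = 0.0146667.
Each month: B ← B·(1+r) − €50.00.
Month 1: interest €20.17; balance after payment €1,345.17.
Month 2: interest €19.73; balance after payment €1,314.90.
Month 3: interest €19.29; balance after payment €1,284.18.
Month 4: interest €18.83; balance after payment €1,253.02.
Month 5: interest €18.38; balance after payment €1,221.39.
Month 6: interest €17.91; balance after payment €1,189.31.
Month 7: interest €17.44; balance after payment €1,156.75.

€1,156.75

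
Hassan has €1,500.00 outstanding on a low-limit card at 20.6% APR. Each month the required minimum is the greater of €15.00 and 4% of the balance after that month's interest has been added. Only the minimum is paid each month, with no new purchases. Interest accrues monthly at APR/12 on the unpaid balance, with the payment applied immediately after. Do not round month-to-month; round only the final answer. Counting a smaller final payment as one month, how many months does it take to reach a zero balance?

Monthly rate r = 20.6%/12 = 1.71667% = 0.0171667.
While 4% of the post-interest balance exceeds €15.00, each month B ← (B·(1+r))·(1 − 0.04), i.e. B shrinks by the factor (1+r)·0.96 = 0.97648.
This holds for months 1–59. Entering month 60 the balance is €368.32; 4% of the post-interest balance is now below €15.00, so the flat €15.00 minimum applies from here.
From month 60 a fixed €15.00 at rate r clears €368.32 in 33 more payments. Total: 59 + 33 = 92 months.

92 months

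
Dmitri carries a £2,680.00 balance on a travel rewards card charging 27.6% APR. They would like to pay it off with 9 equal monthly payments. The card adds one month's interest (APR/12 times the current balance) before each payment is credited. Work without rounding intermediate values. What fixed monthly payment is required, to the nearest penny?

£333.06

Monthly rate r = 27.6%/12 = 2.3% = 0.023.
Level-payment amortization: P = B₀·r / (1 − (1+r)^(−n)) = 2680.00·0.023 / (1 − 1.023^(−9)).
Denominator 1 − (1+r)^(−9) = 0.185071894.
P = 61.64 / 0.185071894 ≈ 333.06.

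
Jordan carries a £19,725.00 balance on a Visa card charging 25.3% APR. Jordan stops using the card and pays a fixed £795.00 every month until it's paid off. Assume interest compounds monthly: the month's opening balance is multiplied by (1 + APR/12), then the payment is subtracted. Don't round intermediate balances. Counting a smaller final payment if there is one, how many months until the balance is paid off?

Monthly rate r = 25.3%/12 = 2.10833% = 0.0210833.
Recurrence: B ← B·(1+r) − £795.00.
Month 1: interest £415.87; balance after payment £19,345.87.
Month 2: interest £407.88; balance after payment £18,958.74.
Closed form: n = −ln(1 − rB₀/P)/ln(1+r) = −ln(0.47689)/ln(1.02108) ≈ 35.490, so the balance reaches zero during payment 36.

36 months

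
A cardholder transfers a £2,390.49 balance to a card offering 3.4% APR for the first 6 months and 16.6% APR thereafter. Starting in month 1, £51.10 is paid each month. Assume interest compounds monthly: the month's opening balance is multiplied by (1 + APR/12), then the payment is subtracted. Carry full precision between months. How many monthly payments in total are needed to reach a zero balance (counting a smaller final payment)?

Promo months 1–6 at r₀ = 3.4%/12 = 0.00283333; months 7+ at r₁ = 16.6%/12 = 0.0138333.
After month 6: iterate B ← B·(1+r₀) − £51.10 for 6 months → £2,122.64.
Then at r₁ with £51.10/mo: n₂ = −ln(1 − r₁·B/P)/ln(1+r₁) ≈ 62.22 → 63 more payments.

69 months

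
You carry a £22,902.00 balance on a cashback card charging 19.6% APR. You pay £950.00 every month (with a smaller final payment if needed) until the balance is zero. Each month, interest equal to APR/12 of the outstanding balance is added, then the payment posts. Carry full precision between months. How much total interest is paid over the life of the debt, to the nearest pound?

Monthly rate r = 19.6%/12 = 1.63333% = 0.0163333.
Payoff takes n = ⌈−ln(1 − rB₀/P)/ln(1+r)⌉ = ⌈30.891⌉ = 31 payments; the last is £846.74.
Total paid = 30·£950.00 + £846.74 = £29,346.74.
Total interest = total paid − principal = £29,346.74 − £22,902.00 = £6,444.74.

£6,445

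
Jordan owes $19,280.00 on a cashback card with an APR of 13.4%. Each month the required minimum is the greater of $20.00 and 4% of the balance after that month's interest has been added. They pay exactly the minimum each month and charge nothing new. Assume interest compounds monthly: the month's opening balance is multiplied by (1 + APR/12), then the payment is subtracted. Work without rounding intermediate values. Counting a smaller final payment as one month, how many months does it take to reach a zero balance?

Monthly rate r = 13.4%/12 = 1.11667% = 0.0111667.
While 4% of the post-interest balance exceeds $20.00, each month B ← (B·(1+r))·(1 − 0.04), i.e. B shrinks by the factor (1+r)·0.96 = 0.97072.
This holds for months 1–124. Entering month 125 the balance is $483.91; 4% of the post-interest balance is now below $20.00, so the flat $20.00 minimum applies from here.
From month 125 a fixed $20.00 at rate r clears $483.91 in 29 more payments. Total: 124 + 29 = 153 months.

153 months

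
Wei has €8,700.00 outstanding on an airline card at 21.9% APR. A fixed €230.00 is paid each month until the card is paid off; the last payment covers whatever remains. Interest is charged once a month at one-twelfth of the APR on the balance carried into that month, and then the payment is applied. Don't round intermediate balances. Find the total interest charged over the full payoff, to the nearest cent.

Monthly rate r = 21.9%/12 = 1.825% = 0.01825.
Payoff takes n = ⌈−ln(1 − rB₀/P)/ln(1+r)⌉ = ⌈64.816⌉ = 65 payments; the last is €188.09.
Total paid = 64·€230.00 + €188.09 = €14,908.09.
Total interest = total paid − principal = €14,908.09 − €8,700.00 = €6,208.09.

€6,208.09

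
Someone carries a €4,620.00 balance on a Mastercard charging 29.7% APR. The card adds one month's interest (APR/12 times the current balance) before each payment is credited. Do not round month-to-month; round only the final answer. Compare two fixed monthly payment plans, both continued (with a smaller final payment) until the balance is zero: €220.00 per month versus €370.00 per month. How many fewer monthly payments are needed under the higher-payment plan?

Monthly rate r = 29.7%/12 = 2.475% = 0.02475.
At €220.00/mo: n = ⌈−ln(1 − rB₀/P)/ln(1+r)⌉ = 30 payments (last €219.89); total interest = total paid − €4,620.00 = €1,979.89.
At €370.00/mo: 16 payments (last €45.03); total interest €975.03.
Payments saved = 30 − 16 = 14.

14 fewer payments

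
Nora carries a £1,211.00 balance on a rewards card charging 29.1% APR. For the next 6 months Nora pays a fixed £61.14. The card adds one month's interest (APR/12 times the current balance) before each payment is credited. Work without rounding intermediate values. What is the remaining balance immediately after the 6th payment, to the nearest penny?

£1,008.42

Monthly rate r = 29.1%/12 = 2.425% = 0.02425.
Each month: B ← B·(1+r) − £61.14.
Month 1: interest £29.37; balance after payment £1,179.23.
Month 2: interest £28.60; balance after payment £1,146.68.
Month 3: interest £27.81; balance after payment £1,113.35.
Month 4: interest £27.00; balance after payment £1,079.21.
Month 5: interest £26.17; balance after payment £1,044.24.
Month 6: interest £25.32; balance after payment £1,008.42.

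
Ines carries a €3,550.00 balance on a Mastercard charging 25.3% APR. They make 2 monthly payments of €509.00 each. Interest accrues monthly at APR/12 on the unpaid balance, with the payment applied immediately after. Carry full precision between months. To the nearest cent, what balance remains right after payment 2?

€2,672.54

Monthly rate r = 25.3%/12 = 2.10833% = 0.0210833.
Each month: B ← B·(1+r) − €509.00.
Month 1: interest €74.85; balance after payment €3,115.85.
Month 2: interest €65.69; balance after payment €2,672.54.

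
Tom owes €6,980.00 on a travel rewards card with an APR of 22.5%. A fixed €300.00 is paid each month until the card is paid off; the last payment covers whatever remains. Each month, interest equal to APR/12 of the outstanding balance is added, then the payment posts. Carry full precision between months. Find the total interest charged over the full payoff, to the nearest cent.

Monthly rate r = 22.5%/12 = 1.875% = 0.01875.
Payoff takes n = ⌈−ln(1 − rB₀/P)/ln(1+r)⌉ = ⌈30.853⌉ = 31 payments; the last is €256.36.
Total paid = 30·€300.00 + €256.36 = €9,256.36.
Total interest = total paid − principal = €9,256.36 − €6,980.00 = €2,276.36.

€2,276.36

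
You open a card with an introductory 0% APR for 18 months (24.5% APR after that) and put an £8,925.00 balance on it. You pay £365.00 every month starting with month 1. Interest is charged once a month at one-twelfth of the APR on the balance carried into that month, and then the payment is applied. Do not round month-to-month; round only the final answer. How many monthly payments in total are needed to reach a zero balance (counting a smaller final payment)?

25 months

Promo months 1–18 at r₀ = 0%/12 = 0; months 19+ at r₁ = 24.5%/12 = 0.0204167.
After month 18 (no interest yet): B = £8,925.00 − 18·£365.00 = £2,355.00.
Then at r₁ with £365.00/mo: n₂ = −ln(1 − r₁·B/P)/ln(1+r₁) ≈ 6.99 → 7 more payments.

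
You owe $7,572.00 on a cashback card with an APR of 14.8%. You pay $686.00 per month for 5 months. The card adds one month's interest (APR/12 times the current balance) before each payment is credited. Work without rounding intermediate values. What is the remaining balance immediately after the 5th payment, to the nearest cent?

Monthly rate r = 14.8%/12 = 1.23333% = 0.0123333.
Each month: B ← B·(1+r) − $686.00.
Month 1: interest $93.39; balance after payment $6,979.39.
Month 2: interest $86.08; balance after payment $6,379.47.
Month 3: interest $78.68; balance after payment $5,772.15.
Month 4: interest $71.19; balance after payment $5,157.34.
Month 5: interest $63.61; balance after payment $4,534.94.

$4,534.94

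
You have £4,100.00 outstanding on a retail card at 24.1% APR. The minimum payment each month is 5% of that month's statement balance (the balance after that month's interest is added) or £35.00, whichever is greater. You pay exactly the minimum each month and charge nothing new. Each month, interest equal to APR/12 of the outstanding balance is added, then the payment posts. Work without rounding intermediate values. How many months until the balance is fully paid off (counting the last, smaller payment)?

83 months

Monthly rate r = 24.1%/12 = 2.00833% = 0.0200833.
While 5% of the post-interest balance exceeds £35.00, each month B ← (B·(1+r))·(1 − 0.05), i.e. B shrinks by the factor (1+r)·0.95 = 0.96908.
This holds for months 1–57. Entering month 58 the balance is £684.32; 5% of the post-interest balance is now below £35.00, so the flat £35.00 minimum applies from here.
From month 58 a fixed £35.00 at rate r clears £684.32 in 26 more payments. Total: 57 + 26 = 83 months.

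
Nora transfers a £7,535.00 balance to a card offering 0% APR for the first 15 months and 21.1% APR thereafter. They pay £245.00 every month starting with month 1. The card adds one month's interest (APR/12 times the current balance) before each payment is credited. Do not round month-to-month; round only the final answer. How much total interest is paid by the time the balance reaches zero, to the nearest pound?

Promo months 1–15 at r₀ = 0%/12 = 0; months 16+ at r₁ = 21.1%/12 = 0.0175833.
After month 15 (no interest yet): B = £7,535.00 − 15·£245.00 = £3,860.00.
Then at r₁ with £245.00/mo: n₂ = −ln(1 − r₁·B/P)/ln(1+r₁) ≈ 18.61 → 19 more payments.
Total paid = 33·£245.00 + £149.98 = £8,234.98; interest = £8,234.98 − £7,535.00 = £699.98.

£700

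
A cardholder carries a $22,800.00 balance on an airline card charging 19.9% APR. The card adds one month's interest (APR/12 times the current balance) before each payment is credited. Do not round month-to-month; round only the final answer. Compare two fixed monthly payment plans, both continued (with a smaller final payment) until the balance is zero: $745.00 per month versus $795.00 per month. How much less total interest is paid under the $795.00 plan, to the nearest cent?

$881.40

Monthly rate r = 19.9%/12 = 1.65833% = 0.0165833.
At $745.00/mo: n = ⌈−ln(1 − rB₀/P)/ln(1+r)⌉ = 44 payments (last $48.37); total interest = total paid − $22,800.00 = $9,283.37.
At $795.00/mo: 40 payments (last $196.97); total interest $8,401.97.
Interest saved = $9,283.37 − $8,401.97 = $881.40.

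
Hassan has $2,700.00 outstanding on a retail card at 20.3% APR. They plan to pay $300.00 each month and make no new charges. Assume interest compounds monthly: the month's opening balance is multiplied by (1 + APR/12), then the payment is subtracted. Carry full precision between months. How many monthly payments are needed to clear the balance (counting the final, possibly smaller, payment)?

Monthly rate r = 20.3%/12 = 1.69167% = 0.0169167.
Recurrence: B ← B·(1+r) − $300.00.
Month 1: interest $45.67; balance after payment $2,445.68.
Month 2: interest $41.37; balance after payment $2,187.05.
Closed form: n = −ln(1 − rB₀/P)/ln(1+r) = −ln(0.84775)/ln(1.01692) ≈ 9.846, so the balance reaches zero during payment 10.

10 payments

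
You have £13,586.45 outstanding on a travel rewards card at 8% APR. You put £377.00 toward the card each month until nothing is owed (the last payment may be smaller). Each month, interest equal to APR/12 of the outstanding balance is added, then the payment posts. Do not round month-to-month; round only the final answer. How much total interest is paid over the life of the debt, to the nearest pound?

Monthly rate r = 8%/12 = 0.666667% = 0.00666667.
Payoff takes n = ⌈−ln(1 − rB₀/P)/ln(1+r)⌉ = ⌈41.353⌉ = 42 payments; the last is £133.44.
Total paid = 41·£377.00 + £133.44 = £15,590.44.
Total interest = total paid − principal = £15,590.44 − £13,586.45 = £2,003.99.

£2,004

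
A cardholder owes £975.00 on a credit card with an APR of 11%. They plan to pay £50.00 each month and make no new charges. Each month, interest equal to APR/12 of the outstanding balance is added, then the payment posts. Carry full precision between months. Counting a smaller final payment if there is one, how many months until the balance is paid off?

22 months

Monthly rate r = 11%/12 = 0.916667% = 0.00916667.
Recurrence: B ← B·(1+r) − £50.00.
Month 1: interest £8.94; balance after payment £933.94.
Month 2: interest £8.56; balance after payment £892.50.
Closed form: n = −ln(1 − rB₀/P)/ln(1+r) = −ln(0.82125)/ln(1.00917) ≈ 21.581, so the balance reaches zero during payment 22.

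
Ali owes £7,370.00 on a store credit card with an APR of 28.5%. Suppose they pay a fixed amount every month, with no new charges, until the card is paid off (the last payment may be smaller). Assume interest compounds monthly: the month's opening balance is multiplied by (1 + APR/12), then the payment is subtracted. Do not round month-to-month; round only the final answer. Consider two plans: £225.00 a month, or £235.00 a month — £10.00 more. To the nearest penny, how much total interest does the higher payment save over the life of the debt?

Monthly rate r = 28.5%/12 = 2.375% = 0.02375.
At £225.00/mo: n = ⌈−ln(1 − rB₀/P)/ln(1+r)⌉ = 65 payments (last £25.15); total interest = total paid − £7,370.00 = £7,055.15.
At £235.00/mo: 59 payments (last £45.17); total interest £6,305.17.
Interest saved = £7,055.15 − £6,305.17 = £749.98.

£749.98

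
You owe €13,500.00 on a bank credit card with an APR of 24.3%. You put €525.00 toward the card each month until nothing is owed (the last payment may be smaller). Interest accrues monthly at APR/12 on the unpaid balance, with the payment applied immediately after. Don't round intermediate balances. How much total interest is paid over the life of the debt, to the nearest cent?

€5,760.99

Monthly rate r = 24.3%/12 = 2.025% = 0.02025.
Payoff takes n = ⌈−ln(1 − rB₀/P)/ln(1+r)⌉ = ⌈36.685⌉ = 37 payments; the last is €360.99.
Total paid = 36·€525.00 + €360.99 = €19,260.99.
Total interest = total paid − principal = €19,260.99 − €13,500.00 = €5,760.99.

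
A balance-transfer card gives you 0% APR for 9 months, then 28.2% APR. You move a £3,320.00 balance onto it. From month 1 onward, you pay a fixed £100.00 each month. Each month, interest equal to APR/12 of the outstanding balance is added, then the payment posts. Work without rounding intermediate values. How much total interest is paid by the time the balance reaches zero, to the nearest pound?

£1,201

Promo months 1–9 at r₀ = 0%/12 = 0; months 10+ at r₁ = 28.2%/12 = 0.0235.
After month 9 (no interest yet): B = £3,320.00 − 9·£100.00 = £2,420.00.
Then at r₁ with £100.00/mo: n₂ = −ln(1 − r₁·B/P)/ln(1+r₁) ≈ 36.20 → 37 more payments.
Total paid = 45·£100.00 + £20.59 = £4,520.59; interest = £4,520.59 − £3,320.00 = £1,200.59.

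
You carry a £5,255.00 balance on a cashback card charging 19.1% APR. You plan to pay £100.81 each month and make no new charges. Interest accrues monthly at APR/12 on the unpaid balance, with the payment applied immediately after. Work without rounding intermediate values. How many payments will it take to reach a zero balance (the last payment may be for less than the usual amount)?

Monthly rate r = 19.1%/12 = 1.59167% = 0.0159167.
Recurrence: B ← B·(1+r) − £100.81.
Month 1: interest £83.64; balance after payment £5,237.83.
Month 2: interest £83.37; balance after payment £5,220.39.
Closed form: n = −ln(1 − rB₀/P)/ln(1+r) = −ln(0.1703)/ln(1.01592) ≈ 112.099, so the balance reaches zero during payment 113.

113 months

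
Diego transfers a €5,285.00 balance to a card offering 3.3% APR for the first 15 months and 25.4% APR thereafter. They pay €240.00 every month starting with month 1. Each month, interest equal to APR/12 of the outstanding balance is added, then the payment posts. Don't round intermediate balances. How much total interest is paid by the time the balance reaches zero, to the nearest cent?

€341.03

Promo months 1–15 at r₀ = 3.3%/12 = 0.00275; months 16+ at r₁ = 25.4%/12 = 0.0211667.
After month 15: iterate B ← B·(1+r₀) − €240.00 for 15 months → €1,837.12.
Then at r₁ with €240.00/mo: n₂ = −ln(1 − r₁·B/P)/ln(1+r₁) ≈ 8.44 → 9 more payments.
Total paid = 23·€240.00 + €106.03 = €5,626.03; interest = €5,626.03 − €5,285.00 = €341.03.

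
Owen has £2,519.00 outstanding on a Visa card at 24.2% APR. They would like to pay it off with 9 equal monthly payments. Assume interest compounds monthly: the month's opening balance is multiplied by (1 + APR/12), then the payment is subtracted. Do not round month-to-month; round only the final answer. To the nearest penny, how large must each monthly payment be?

£308.86

Monthly rate r = 24.2%/12 = 2.01667% = 0.0201667.
Level-payment amortization: P = B₀·r / (1 − (1+r)^(−n)) = 2519.00·0.0201667 / (1 − 1.02017^(−9)).
Denominator 1 − (1+r)^(−9) = 0.164474252.
P = 50.7998 / 0.164474252 ≈ 308.86.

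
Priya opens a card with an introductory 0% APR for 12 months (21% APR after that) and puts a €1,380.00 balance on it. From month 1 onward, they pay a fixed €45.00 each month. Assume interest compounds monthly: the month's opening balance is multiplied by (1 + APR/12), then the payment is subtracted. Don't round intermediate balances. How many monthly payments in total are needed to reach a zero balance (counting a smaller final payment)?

35 payments

Promo months 1–12 at r₀ = 0%/12 = 0; months 13+ at r₁ = 21%/12 = 0.0175.
After month 12 (no interest yet): B = €1,380.00 − 12·€45.00 = €840.00.
Then at r₁ with €45.00/mo: n₂ = −ln(1 − r₁·B/P)/ln(1+r₁) ≈ 22.80 → 23 more payments.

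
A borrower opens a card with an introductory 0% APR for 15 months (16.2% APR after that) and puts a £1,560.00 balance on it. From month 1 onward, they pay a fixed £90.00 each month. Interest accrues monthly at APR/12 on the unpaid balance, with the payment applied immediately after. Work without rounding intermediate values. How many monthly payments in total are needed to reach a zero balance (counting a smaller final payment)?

18 months

Promo months 1–15 at r₀ = 0%/12 = 0; months 16+ at r₁ = 16.2%/12 = 0.0135.
After month 15 (no interest yet): B = £1,560.00 − 15·£90.00 = £210.00.
Then at r₁ with £90.00/mo: n₂ = −ln(1 − r₁·B/P)/ln(1+r₁) ≈ 2.39 → 3 more payments.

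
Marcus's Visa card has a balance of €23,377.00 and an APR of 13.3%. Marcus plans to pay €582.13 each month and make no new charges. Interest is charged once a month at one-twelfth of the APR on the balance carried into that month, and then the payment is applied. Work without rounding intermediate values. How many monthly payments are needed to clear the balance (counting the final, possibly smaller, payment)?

Monthly rate r = 13.3%/12 = 1.10833% = 0.0110833.
Recurrence: B ← B·(1+r) − €582.13.
Month 1: interest €259.10; balance after payment €23,053.97.
Month 2: interest €255.51; balance after payment €22,727.35.
Closed form: n = −ln(1 − rB₀/P)/ln(1+r) = −ln(0.55492)/ln(1.01108) ≈ 53.431, so the balance reaches zero during payment 54.

54 payments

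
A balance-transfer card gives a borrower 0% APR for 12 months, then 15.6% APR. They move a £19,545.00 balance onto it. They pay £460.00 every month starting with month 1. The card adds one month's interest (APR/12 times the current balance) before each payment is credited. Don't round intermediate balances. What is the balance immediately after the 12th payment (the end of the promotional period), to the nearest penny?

Promo months 1–12 at r₀ = 0%/12 = 0; months 13+ at r₁ = 15.6%/12 = 0.013.
After month 12 (no interest yet): B = £19,545.00 − 12·£460.00 = £14,025.00.

£14,025.00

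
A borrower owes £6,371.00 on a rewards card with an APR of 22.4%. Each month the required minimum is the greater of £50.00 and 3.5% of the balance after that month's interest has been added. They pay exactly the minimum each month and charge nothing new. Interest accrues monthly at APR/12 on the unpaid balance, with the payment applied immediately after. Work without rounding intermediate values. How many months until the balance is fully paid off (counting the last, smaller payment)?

Monthly rate r = 22.4%/12 = 1.86667% = 0.0186667.
While 3.5% of the post-interest balance exceeds £50.00, each month B ← (B·(1+r))·(1 − 0.035), i.e. B shrinks by the factor (1+r)·0.965 = 0.98301.
This holds for months 1–89. Entering month 90 the balance is £1,386.74; 3.5% of the post-interest balance is now below £50.00, so the flat £50.00 minimum applies from here.
From month 90 a fixed £50.00 at rate r clears £1,386.74 in 40 more payments. Total: 89 + 40 = 129 months.

129 months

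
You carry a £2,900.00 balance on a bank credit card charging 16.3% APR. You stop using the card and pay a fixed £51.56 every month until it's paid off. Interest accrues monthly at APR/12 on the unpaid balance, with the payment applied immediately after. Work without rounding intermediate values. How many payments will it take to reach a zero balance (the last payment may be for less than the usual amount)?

Monthly rate r = 16.3%/12 = 1.35833% = 0.0135833.
Recurrence: B ← B·(1+r) − £51.56.
Month 1: interest £39.39; balance after payment £2,887.83.
Month 2: interest £39.23; balance after payment £2,875.50.
Closed form: n = −ln(1 − rB₀/P)/ln(1+r) = −ln(0.236)/ln(1.01358) ≈ 107.020, so the balance reaches zero during payment 108.

108 payments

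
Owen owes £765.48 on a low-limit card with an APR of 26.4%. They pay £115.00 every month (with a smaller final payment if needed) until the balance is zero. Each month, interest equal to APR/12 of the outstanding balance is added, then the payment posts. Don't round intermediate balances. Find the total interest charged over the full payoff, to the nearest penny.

£71.52

Monthly rate r = 26.4%/12 = 2.2% = 0.022.
Payoff takes n = ⌈−ln(1 − rB₀/P)/ln(1+r)⌉ = ⌈7.276⌉ = 8 payments; the last is £32.00.
Total paid = 7·£115.00 + £32.00 = £837.00.
Total interest = total paid − principal = £837.00 − £765.48 = £71.52.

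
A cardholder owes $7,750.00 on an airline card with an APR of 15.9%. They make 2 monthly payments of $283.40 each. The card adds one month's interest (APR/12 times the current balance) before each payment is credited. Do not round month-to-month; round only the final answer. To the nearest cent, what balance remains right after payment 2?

$7,386.18

Monthly rate r = 15.9%/12 = 1.325% = 0.01325.
Each month: B ← B·(1+r) − $283.40.
Month 1: interest $102.69; balance after payment $7,569.29.
Month 2: interest $100.29; balance after payment $7,386.18.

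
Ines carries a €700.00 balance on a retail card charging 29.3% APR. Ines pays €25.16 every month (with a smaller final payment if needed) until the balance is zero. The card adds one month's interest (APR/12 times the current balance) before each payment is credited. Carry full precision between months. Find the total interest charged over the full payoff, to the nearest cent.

Monthly rate r = 29.3%/12 = 2.44167% = 0.0244167.
Payoff takes n = ⌈−ln(1 − rB₀/P)/ln(1+r)⌉ = ⌈47.146⌉ = 48 payments; the last is €3.70.
Total paid = 47·€25.16 + €3.70 = €1,186.22.
Total interest = total paid − principal = €1,186.22 − €700.00 = €486.22.

€486.22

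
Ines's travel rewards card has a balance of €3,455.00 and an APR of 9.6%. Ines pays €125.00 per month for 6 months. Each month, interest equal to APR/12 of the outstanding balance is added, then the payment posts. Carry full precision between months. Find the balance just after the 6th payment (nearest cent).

Monthly rate r = 9.6%/12 = 0.8% = 0.008.
Each month: B ← B·(1+r) − €125.00.
Month 1: interest €27.64; balance after payment €3,357.64.
Month 2: interest €26.86; balance after payment €3,259.50.
Month 3: interest €26.08; balance after payment €3,160.58.
Month 4: interest €25.28; balance after payment €3,060.86.
Month 5: interest €24.49; balance after payment €2,960.35.
Month 6: interest €23.68; balance after payment €2,859.03.

€2,859.03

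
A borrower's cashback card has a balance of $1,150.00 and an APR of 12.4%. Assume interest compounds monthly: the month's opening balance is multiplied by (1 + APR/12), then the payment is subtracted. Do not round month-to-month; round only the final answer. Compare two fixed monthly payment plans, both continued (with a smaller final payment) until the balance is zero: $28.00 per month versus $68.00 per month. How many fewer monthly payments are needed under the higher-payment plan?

35 fewer payments

Monthly rate r = 12.4%/12 = 1.03333% = 0.0103333.
At $28.00/mo: n = ⌈−ln(1 − rB₀/P)/ln(1+r)⌉ = 54 payments (last $20.44); total interest = total paid − $1,150.00 = $354.44.
At $68.00/mo: 19 payments (last $46.57); total interest $120.57.
Payments saved = 54 − 19 = 35.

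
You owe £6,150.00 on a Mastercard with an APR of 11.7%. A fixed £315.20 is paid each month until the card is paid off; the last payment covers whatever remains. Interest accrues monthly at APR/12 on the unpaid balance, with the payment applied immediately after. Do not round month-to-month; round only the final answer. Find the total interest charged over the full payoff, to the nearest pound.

£705

Monthly rate r = 11.7%/12 = 0.975% = 0.00975.
Payoff takes n = ⌈−ln(1 − rB₀/P)/ln(1+r)⌉ = ⌈21.748⌉ = 22 payments; the last is £235.96.
Total paid = 21·£315.20 + £235.96 = £6,855.16.
Total interest = total paid − principal = £6,855.16 − £6,150.00 = £705.16.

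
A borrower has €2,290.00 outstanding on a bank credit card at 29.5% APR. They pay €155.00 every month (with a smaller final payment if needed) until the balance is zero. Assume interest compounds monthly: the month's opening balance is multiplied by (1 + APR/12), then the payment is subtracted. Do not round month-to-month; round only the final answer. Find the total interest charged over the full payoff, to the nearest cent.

€590.76

Monthly rate r = 29.5%/12 = 2.45833% = 0.0245833.
Payoff takes n = ⌈−ln(1 − rB₀/P)/ln(1+r)⌉ = ⌈18.583⌉ = 19 payments; the last is €90.76.
Total paid = 18·€155.00 + €90.76 = €2,880.76.
Total interest = total paid − principal = €2,880.76 − €2,290.00 = €590.76.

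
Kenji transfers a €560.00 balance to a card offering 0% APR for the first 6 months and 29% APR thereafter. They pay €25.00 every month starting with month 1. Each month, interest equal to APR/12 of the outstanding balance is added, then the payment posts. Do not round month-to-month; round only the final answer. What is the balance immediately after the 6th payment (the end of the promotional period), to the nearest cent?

€410.00

Promo months 1–6 at r₀ = 0%/12 = 0; months 7+ at r₁ = 29%/12 = 0.0241667.
After month 6 (no interest yet): B = €560.00 − 6·€25.00 = €410.00.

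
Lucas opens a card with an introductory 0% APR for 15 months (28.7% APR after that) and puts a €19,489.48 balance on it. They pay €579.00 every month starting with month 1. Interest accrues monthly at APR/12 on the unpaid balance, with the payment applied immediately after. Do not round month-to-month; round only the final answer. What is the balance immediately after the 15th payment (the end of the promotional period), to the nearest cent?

€10,804.48

Promo months 1–15 at r₀ = 0%/12 = 0; months 16+ at r₁ = 28.7%/12 = 0.0239167.
After month 15 (no interest yet): B = €19,489.48 − 15·€579.00 = €10,804.48.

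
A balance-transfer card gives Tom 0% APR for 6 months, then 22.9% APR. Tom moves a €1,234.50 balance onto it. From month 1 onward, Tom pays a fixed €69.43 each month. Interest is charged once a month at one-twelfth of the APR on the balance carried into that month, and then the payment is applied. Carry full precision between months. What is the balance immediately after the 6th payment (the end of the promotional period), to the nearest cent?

€817.92

Promo months 1–6 at r₀ = 0%/12 = 0; months 7+ at r₁ = 22.9%/12 = 0.0190833.
After month 6 (no interest yet): B = €1,234.50 − 6·€69.43 = €817.92.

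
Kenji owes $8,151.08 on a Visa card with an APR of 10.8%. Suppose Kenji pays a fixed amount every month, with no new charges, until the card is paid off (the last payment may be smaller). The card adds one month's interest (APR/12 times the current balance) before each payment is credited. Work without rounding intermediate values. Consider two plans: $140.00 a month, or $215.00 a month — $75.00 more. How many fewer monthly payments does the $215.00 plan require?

36 fewer payments

Monthly rate r = 10.8%/12 = 0.9% = 0.009.
At $140.00/mo: n = ⌈−ln(1 − rB₀/P)/ln(1+r)⌉ = 83 payments (last $119.37); total interest = total paid − $8,151.08 = $3,448.29.
At $215.00/mo: 47 payments (last $125.00); total interest $1,863.92.
Payments saved = 83 − 47 = 36.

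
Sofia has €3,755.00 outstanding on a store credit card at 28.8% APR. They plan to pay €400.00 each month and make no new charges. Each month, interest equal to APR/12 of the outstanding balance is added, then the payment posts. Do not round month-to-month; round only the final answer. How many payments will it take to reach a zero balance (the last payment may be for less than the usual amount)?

11 payments

Monthly rate r = 28.8%/12 = 2.4% = 0.024.
Recurrence: B ← B·(1+r) − €400.00.
Month 1: interest €90.12; balance after payment €3,445.12.
Month 2: interest €82.68; balance after payment €3,127.80.
Closed form: n = −ln(1 − rB₀/P)/ln(1+r) = −ln(0.7747)/ln(1.024) ≈ 10.764, so the balance reaches zero during payment 11.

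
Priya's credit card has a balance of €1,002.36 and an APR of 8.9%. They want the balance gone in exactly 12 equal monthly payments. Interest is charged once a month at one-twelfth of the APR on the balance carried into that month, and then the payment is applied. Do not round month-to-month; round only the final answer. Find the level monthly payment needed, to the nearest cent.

Monthly rate r = 8.9%/12 = 0.741667% = 0.00741667.
Level-payment amortization: P = B₀·r / (1 − (1+r)^(−n)) = 1002.36·0.00741667 / (1 − 1.00742^(−12)).
Denominator 1 − (1+r)^(−12) = 0.0848539246.
P = 7.43417 / 0.0848539246 ≈ 87.61.

€87.61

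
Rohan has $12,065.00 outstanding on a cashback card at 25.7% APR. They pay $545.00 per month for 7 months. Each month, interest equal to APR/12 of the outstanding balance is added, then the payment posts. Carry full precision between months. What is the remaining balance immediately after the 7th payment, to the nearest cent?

Monthly rate r = 25.7%/12 = 2.14167% = 0.0214167.
Each month: B ← B·(1+r) − $545.00.
Month 1: interest $258.39; balance after payment $11,778.39.
Month 2: interest $252.25; balance after payment $11,485.65.
Month 3: interest $245.98; balance after payment $11,186.63.
Month 4: interest $239.58; balance after payment $10,881.21.
Month 5: interest $233.04; balance after payment $10,569.25.
Month 6: interest $226.36; balance after payment $10,250.61.
Month 7: interest $219.53; balance after payment $9,925.14.

$9,925.14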